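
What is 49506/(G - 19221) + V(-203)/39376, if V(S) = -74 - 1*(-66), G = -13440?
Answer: -81233731/53585814 ≈ -1.5160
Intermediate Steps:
V(S) = -8 (V(S) = -74 + 66 = -8)
49506/(G - 19221) + V(-203)/39376 = 49506/(-13440 - 19221) - 8/39376 = 49506/(-32661) - 8*1/39376 = 49506*(-1/32661) - 1/4922 = -16502/10887 - 1/4922 = -81233731/53585814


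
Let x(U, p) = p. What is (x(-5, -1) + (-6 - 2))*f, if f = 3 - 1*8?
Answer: 45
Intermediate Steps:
f = -5 (f = 3 - 8 = -5)
(x(-5, -1) + (-6 - 2))*f = (-1 + (-6 - 2))*(-5) = (-1 - 8)*(-5) = -9*(-5) = 45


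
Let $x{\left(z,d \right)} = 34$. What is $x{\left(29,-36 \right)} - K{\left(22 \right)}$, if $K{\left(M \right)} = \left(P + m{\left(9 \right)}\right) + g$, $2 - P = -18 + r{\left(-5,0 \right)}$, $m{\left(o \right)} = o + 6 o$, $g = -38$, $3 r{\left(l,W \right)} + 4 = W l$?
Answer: $- \frac{37}{3} \approx -12.333$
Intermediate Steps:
$r{\left(l,W \right)} = - \frac{4}{3} + \frac{W l}{3}$
$m{\left(o \right)} = 7 o$
$P = \frac{64}{3}$ ($P = 2 - \left(-18 - \left(\frac{4}{3} + 0 \left(-5\right)\right)\right) = 2 - \left(-18 + \left(- \frac{4}{3} + 0\right)\right) = 2 - \left(-18 - \frac{4}{3}\right) = 2 - - \frac{58}{3} = 2 + \frac{58}{3} = \frac{64}{3} \approx 21.333$)
$K{\left(M \right)} = \frac{139}{3}$ ($K{\left(M \right)} = \left(\frac{64}{3} + 7 \cdot 9\right) - 38 = \left(\frac{64}{3} + 63\right) - 38 = \frac{253}{3} - 38 = \frac{139}{3}$)
$x{\left(29,-36 \right)} - K{\left(22 \right)} = 34 - \frac{139}{3} = - \frac{37}{3}$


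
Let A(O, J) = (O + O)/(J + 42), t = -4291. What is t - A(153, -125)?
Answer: -355847/83 ≈ -4287.3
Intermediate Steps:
A(O, J) = 2*O/(42 + J) (A(O, J) = (2*O)/(42 + J) = 2*O/(42 + J))
t - A(153, -125) = -4291 - 2*153/(42 - 125) = -4291 - 2*153/(-83) = -4291 - 2*153*(-1)/83 = -4291 - 1*(-306/83) = -4291 + 306/83 = -355847/83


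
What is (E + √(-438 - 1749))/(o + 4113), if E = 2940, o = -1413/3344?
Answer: 468160/654879 + 10032*I*√3/1528051 ≈ 0.71488 + 0.011371*I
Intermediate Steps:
o = -1413/3344 (o = -1413*1/3344 = -1413/3344 ≈ -0.42255)
(E + √(-438 - 1749))/(o + 4113) = (2940 + √(-438 - 1749))/(-1413/3344 + 4113) = (2940 + √(-2187))/(13752459/3344) = (2940 + 27*I*√3)*(3344/13752459) = 468160/654879 + 10032*I*√3/1528051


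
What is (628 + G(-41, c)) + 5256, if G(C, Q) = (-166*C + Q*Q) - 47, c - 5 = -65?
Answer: 16243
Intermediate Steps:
c = -60 (c = 5 - 65 = -60)
G(C, Q) = -47 + Q² - 166*C (G(C, Q) = (-166*C + Q²) - 47 = (Q² - 166*C) - 47 = -47 + Q² - 166*C)
(628 + G(-41, c)) + 5256 = (628 + (-47 + (-60)² - 166*(-41))) + 5256 = (628 + (-47 + 3600 + 6806)) + 5256 = (628 + 10359) + 5256 = 10987 + 5256 = 16243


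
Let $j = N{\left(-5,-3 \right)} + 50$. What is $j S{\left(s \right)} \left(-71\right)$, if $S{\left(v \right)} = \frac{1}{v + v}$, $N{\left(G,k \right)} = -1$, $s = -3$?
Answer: $\frac{3479}{6} \approx 579.83$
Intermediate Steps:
$S{\left(v \right)} = \frac{1}{2 v}$
$j = 49$ ($j = -1 + 50 = 49$)
$j S{\left(s \right)} \left(-71\right) = 49 \frac{1}{2 \left(-3\right)} \left(-71\right) = 49 \cdot \frac{1}{2} \left(- \frac{1}{3}\right) \left(-71\right) = 49 \left(- \frac{1}{6}\right) \left(-71\right) = \left(- \frac{49}{6}\right) \left(-71\right) = \frac{3479}{6}$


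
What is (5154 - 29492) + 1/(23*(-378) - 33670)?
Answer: -1031055033/42364 ≈ -24338.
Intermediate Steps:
(5154 - 29492) + 1/(23*(-378) - 33670) = -24338 + 1/(-8694 - 33670) = -24338 + 1/(-42364) = -24338 - 1/42364 = -1031055033/42364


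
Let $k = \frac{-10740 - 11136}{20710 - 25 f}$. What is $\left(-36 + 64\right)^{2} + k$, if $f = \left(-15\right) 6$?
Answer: $\frac{4494691}{5740} \approx 783.05$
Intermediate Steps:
$f = -90$
$k = - \frac{5469}{5740}$ ($k = \frac{-10740 - 11136}{20710 - -2250} = - \frac{21876}{20710 + 2250} = - \frac{21876}{22960} = \left(-21876\right) \frac{1}{22960} = - \frac{5469}{5740} \approx -0.95279$)
$\left(-36 + 64\right)^{2} + k = \left(-36 + 64\right)^{2} - \frac{5469}{5740} = 28^{2} - \frac{5469}{5740} = 784 - \frac{5469}{5740} = \frac{4494691}{5740}$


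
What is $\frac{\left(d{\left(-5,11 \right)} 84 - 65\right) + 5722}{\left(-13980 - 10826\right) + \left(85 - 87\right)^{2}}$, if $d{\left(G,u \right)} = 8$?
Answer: $- \frac{6329}{24802} \approx -0.25518$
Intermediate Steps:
$\frac{\left(d{\left(-5,11 \right)} 84 - 65\right) + 5722}{\left(-13980 - 10826\right) + \left(85 - 87\right)^{2}} = \frac{\left(8 \cdot 84 - 65\right) + 5722}{\left(-13980 - 10826\right) + \left(85 - 87\right)^{2}} = \frac{\left(672 - 65\right) + 5722}{\left(-13980 - 10826\right) + \left(-2\right)^{2}} = \frac{607 + 5722}{-24806 + 4} = \frac{6329}{-24802} = 6329 \left(- \frac{1}{24802}\right) = - \frac{6329}{24802}$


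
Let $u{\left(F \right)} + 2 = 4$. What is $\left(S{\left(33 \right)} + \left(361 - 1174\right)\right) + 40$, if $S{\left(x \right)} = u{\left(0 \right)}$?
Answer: $-771$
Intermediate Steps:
$u{\left(F \right)} = 2$ ($u{\left(F \right)} = -2 + 4 = 2$)
$S{\left(x \right)} = 2$
$\left(S{\left(33 \right)} + \left(361 - 1174\right)\right) + 40 = \left(2 + \left(361 - 1174\right)\right) + 40 = \left(2 - 813\right) + 40 = -811 + 40 = -771$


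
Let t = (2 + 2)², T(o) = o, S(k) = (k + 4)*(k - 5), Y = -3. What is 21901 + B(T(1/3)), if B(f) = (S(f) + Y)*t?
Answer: 193765/9 ≈ 21529.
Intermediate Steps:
S(k) = (-5 + k)*(4 + k) (S(k) = (4 + k)*(-5 + k) = (-5 + k)*(4 + k))
t = 16 (t = 4² = 16)
B(f) = -368 - 16*f + 16*f² (B(f) = ((-20 + f² - f) - 3)*16 = (-23 + f² - f)*16 = -368 - 16*f + 16*f²)
21901 + B(T(1/3)) = 21901 + (-368 - 16/3 + 16*(1/3)²) = 21901 + (-368 - 16*⅓ + 16*(⅓)²) = 21901 + (-368 - 16/3 + 16*(⅑)) = 21901 + (-368 - 16/3 + 16/9) = 21901 - 3344/9 = 193765/9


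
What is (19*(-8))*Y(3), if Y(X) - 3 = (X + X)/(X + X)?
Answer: -608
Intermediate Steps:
Y(X) = 4 (Y(X) = 3 + (X + X)/(X + X) = 3 + (2*X)/((2*X)) = 3 + (2*X)*(1/(2*X)) = 3 + 1 = 4)
(19*(-8))*Y(3) = (19*(-8))*4 = -152*4 = -608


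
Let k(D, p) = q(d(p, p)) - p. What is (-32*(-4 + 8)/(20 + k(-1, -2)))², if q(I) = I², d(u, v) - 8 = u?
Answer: 4096/841 ≈ 4.8704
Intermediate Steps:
d(u, v) = 8 + u
k(D, p) = (8 + p)² - p
(-32*(-4 + 8)/(20 + k(-1, -2)))² = (-32*(-4 + 8)/(20 + ((8 - 2)² - 1*(-2))))² = (-128/(20 + (6² + 2)))² = (-128/(20 + (36 + 2)))² = (-128/(20 + 38))² = (-128/58)² = (-32*2/29)² = (-64/29)² = 4096/841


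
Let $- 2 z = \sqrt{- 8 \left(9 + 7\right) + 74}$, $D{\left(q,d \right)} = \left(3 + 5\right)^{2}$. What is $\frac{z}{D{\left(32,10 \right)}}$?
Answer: $- \frac{3 i \sqrt{6}}{128} \approx - 0.05741 i$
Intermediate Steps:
$D{\left(q,d \right)} = 64$ ($D{\left(q,d \right)} = 8^{2} = 64$)
$z = - \frac{3 i \sqrt{6}}{2}$ ($z = - \frac{\sqrt{- 8 \left(9 + 7\right) + 74}}{2} = - \frac{\sqrt{\left(-8\right) 16 + 74}}{2} = - \frac{\sqrt{-128 + 74}}{2} = - \frac{\sqrt{-54}}{2} = - \frac{3 i \sqrt{6}}{2} \approx - 3.6742 i$)
$\frac{z}{D{\left(32,10 \right)}} = \frac{\left(- \frac{3}{2}\right) i \sqrt{6}}{64} = - \frac{3 i \sqrt{6}}{2} \cdot \frac{1}{64} = - \frac{3 i \sqrt{6}}{128}$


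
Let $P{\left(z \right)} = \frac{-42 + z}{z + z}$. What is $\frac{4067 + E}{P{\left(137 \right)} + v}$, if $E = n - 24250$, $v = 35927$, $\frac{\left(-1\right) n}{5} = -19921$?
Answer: $\frac{3108804}{1406299} \approx 2.2106$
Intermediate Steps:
$n = 99605$ ($n = \left(-5\right) \left(-19921\right) = 99605$)
$E = 75355$ ($E = 99605 - 24250 = 75355$)
$P{\left(z \right)} = \frac{-42 + z}{2 z}$
$\frac{4067 + E}{P{\left(137 \right)} + v} = \frac{4067 + 75355}{\frac{-42 + 137}{2 \cdot 137} + 35927} = \frac{79422}{\frac{1}{2} \cdot \frac{1}{137} \cdot 95 + 35927} = \frac{79422}{\frac{95}{274} + 35927} = \frac{79422}{\frac{9844093}{274}} = 79422 \cdot \frac{274}{9844093} = \frac{3108804}{1406299}$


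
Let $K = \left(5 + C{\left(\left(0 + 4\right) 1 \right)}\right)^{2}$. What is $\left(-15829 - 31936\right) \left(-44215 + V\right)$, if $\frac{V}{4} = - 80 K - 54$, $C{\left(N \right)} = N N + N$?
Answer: $11675246715$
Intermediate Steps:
$C{\left(N \right)} = N + N^{2}$ ($C{\left(N \right)} = N^{2} + N = N + N^{2}$)
$K = 625$ ($K = \left(5 + \left(0 + 4\right) 1 \left(1 + \left(0 + 4\right) 1\right)\right)^{2} = \left(5 + 4 \cdot 1 \left(1 + 4 \cdot 1\right)\right)^{2} = \left(5 + 4 \left(1 + 4\right)\right)^{2} = \left(5 + 4 \cdot 5\right)^{2} = \left(5 + 20\right)^{2} = 25^{2} = 625$)
$V = -200216$ ($V = 4 \left(\left(-80\right) 625 - 54\right) = 4 \left(-50000 - 54\right) = 4 \left(-50054\right) = -200216$)
$\left(-15829 - 31936\right) \left(-44215 + V\right) = \left(-15829 - 31936\right) \left(-44215 - 200216\right) = \left(-47765\right) \left(-244431\right) = 11675246715$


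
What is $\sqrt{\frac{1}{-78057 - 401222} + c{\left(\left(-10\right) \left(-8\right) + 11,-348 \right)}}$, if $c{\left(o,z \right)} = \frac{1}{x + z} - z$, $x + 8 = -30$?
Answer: $\frac{\sqrt{11910429381601080818}}{185001694} \approx 18.655$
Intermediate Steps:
$x = -38$ ($x = -8 - 30 = -38$)
$c{\left(o,z \right)} = \frac{1}{-38 + z} - z$
$\sqrt{\frac{1}{-78057 - 401222} + c{\left(\left(-10\right) \left(-8\right) + 11,-348 \right)}} = \sqrt{\frac{1}{-78057 - 401222} + \frac{1 - \left(-348\right)^{2} + 38 \left(-348\right)}{-38 - 348}} = \sqrt{\frac{1}{-479279} + \frac{1 - 121104 - 13224}{-386}} = \sqrt{- \frac{1}{479279} - \frac{1 - 121104 - 13224}{386}} = \sqrt{- \frac{1}{479279} - - \frac{134327}{386}} = \sqrt{- \frac{1}{479279} + \frac{134327}{386}} = \sqrt{\frac{64380109847}{185001694}} = \frac{\sqrt{11910429381601080818}}{185001694}$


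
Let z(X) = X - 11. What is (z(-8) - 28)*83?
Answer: -3901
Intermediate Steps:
z(X) = -11 + X
(z(-8) - 28)*83 = ((-11 - 8) - 28)*83 = (-19 - 28)*83 = -47*83 = -3901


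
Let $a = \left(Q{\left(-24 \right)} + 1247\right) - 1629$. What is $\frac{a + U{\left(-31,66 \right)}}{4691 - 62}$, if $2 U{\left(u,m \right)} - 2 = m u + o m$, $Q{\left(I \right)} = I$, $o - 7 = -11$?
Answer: $- \frac{520}{1543} \approx -0.33701$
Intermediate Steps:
$o = -4$ ($o = 7 - 11 = -4$)
$U{\left(u,m \right)} = 1 - 2 m + \frac{m u}{2}$ ($U{\left(u,m \right)} = 1 + \frac{m u - 4 m}{2} = 1 + \frac{- 4 m + m u}{2} = 1 + \left(- 2 m + \frac{m u}{2}\right) = 1 - 2 m + \frac{m u}{2}$)
$a = -406$ ($a = \left(-24 + 1247\right) - 1629 = 1223 - 1629 = -406$)
$\frac{a + U{\left(-31,66 \right)}}{4691 - 62} = \frac{-406 + \left(1 - 132 + \frac{1}{2} \cdot 66 \left(-31\right)\right)}{4691 - 62} = \frac{-406 - 1154}{4629} = \left(-406 - 1154\right) \frac{1}{4629} = \left(-1560\right) \frac{1}{4629} = - \frac{520}{1543}$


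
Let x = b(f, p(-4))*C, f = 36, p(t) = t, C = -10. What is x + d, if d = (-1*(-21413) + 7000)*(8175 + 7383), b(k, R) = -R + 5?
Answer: 442049364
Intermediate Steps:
b(k, R) = 5 - R
x = -90 (x = (5 - 1*(-4))*(-10) = (5 + 4)*(-10) = 9*(-10) = -90)
d = 442049454 (d = (21413 + 7000)*15558 = 28413*15558 = 442049454)
x + d = -90 + 442049454 = 442049364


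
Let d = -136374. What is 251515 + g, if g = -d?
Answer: 387889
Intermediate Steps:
g = 136374 (g = -1*(-136374) = 136374)
251515 + g = 251515 + 136374 = 387889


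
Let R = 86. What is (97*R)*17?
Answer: 141814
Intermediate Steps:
(97*R)*17 = (97*86)*17 = 8342*17 = 141814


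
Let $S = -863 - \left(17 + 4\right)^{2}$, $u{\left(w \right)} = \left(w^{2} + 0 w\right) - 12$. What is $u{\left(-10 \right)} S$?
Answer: $-114752$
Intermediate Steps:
$u{\left(w \right)} = -12 + w^{2}$ ($u{\left(w \right)} = \left(w^{2} + 0\right) - 12 = w^{2} - 12 = -12 + w^{2}$)
$S = -1304$ ($S = -863 - 21^{2} = -863 - 441 = -1304$)
$u{\left(-10 \right)} S = \left(-12 + \left(-10\right)^{2}\right) \left(-1304\right) = \left(-12 + 100\right) \left(-1304\right) = 88 \left(-1304\right) = -114752$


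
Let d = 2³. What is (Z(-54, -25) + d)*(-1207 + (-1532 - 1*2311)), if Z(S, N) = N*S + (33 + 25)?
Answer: -7150800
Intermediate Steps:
d = 8
Z(S, N) = 58 + N*S (Z(S, N) = N*S + 58 = 58 + N*S)
(Z(-54, -25) + d)*(-1207 + (-1532 - 1*2311)) = ((58 - 25*(-54)) + 8)*(-1207 + (-1532 - 1*2311)) = ((58 + 1350) + 8)*(-1207 + (-1532 - 2311)) = (1408 + 8)*(-1207 - 3843) = 1416*(-5050) = -7150800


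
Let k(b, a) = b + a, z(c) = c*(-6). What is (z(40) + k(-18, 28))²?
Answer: 52900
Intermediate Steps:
z(c) = -6*c
k(b, a) = a + b
(z(40) + k(-18, 28))² = (-6*40 + (28 - 18))² = (-240 + 10)² = (-230)² = 52900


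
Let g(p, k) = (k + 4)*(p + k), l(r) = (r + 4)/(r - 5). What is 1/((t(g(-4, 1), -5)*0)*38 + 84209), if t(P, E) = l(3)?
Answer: 1/84209 ≈ 1.1875e-5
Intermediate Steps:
l(r) = (4 + r)/(-5 + r)
g(p, k) = (4 + k)*(k + p)
t(P, E) = -7/2 (t(P, E) = (4 + 3)/(-5 + 3) = 7/(-2) = -½*7 = -7/2)
1/((t(g(-4, 1), -5)*0)*38 + 84209) = 1/(-7/2*0*38 + 84209) = 1/(0*38 + 84209) = 1/(0 + 84209) = 1/84209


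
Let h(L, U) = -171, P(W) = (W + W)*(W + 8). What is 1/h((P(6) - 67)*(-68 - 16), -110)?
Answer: -1/171 ≈ -0.0058480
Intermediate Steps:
P(W) = 2*W*(8 + W) (P(W) = (2*W)*(8 + W) = 2*W*(8 + W))
1/h((P(6) - 67)*(-68 - 16), -110) = 1/(-171) = -1/171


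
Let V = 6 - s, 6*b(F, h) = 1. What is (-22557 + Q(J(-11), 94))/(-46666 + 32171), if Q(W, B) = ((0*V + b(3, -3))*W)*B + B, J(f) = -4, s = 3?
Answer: 67577/43485 ≈ 1.5540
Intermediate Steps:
b(F, h) = 1/6 (b(F, h) = (1/6)*1 = 1/6)
V = 3 (V = 6 - 1*3 = 6 - 3 = 3)
Q(W, B) = B + B*W/6 (Q(W, B) = ((0*3 + 1/6)*W)*B + B = ((0 + 1/6)*W)*B + B = (W/6)*B + B = B*W/6 + B = B + B*W/6)
(-22557 + Q(J(-11), 94))/(-46666 + 32171) = (-22557 + (1/6)*94*(6 - 4))/(-46666 + 32171) = (-22557 + (1/6)*94*2)/(-14495) = (-22557 + 94/3)*(-1/14495) = -67577/3*(-1/14495) = 67577/43485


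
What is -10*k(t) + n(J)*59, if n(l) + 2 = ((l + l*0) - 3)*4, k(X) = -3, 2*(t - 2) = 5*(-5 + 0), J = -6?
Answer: -2212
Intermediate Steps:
t = -21/2 (t = 2 + (5*(-5 + 0))/2 = 2 + (5*(-5))/2 = 2 + (½)*(-25) = 2 - 25/2 = -21/2 ≈ -10.500)
n(l) = -14 + 4*l (n(l) = -2 + ((l + l*0) - 3)*4 = -2 + ((l + 0) - 3)*4 = -2 + (l - 3)*4 = -2 + (-3 + l)*4 = -2 + (-12 + 4*l) = -14 + 4*l)
-10*k(t) + n(J)*59 = -10*(-3) + (-14 + 4*(-6))*59 = 30 + (-14 - 24)*59 = 30 - 38*59 = 30 - 2242 = -2212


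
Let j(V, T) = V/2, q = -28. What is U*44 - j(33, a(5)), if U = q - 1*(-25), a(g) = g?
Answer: -297/2 ≈ -148.50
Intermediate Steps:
U = -3 (U = -28 - 1*(-25) = -28 + 25 = -3)
j(V, T) = V/2 (j(V, T) = V*(1/2) = V/2)
U*44 - j(33, a(5)) = -3*44 - 33/2 = -132 - 1*33/2 = -132 - 33/2 = -297/2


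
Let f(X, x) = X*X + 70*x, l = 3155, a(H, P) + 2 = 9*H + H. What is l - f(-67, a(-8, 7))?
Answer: 4406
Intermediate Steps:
a(H, P) = -2 + 10*H (a(H, P) = -2 + (9*H + H) = -2 + 10*H)
f(X, x) = X² + 70*x
l - f(-67, a(-8, 7)) = 3155 - ((-67)² + 70*(-2 + 10*(-8))) = 3155 - (4489 + 70*(-2 - 80)) = 3155 - (4489 + 70*(-82)) = 3155 - (4489 - 5740) = 3155 - 1*(-1251) = 3155 + 1251 = 4406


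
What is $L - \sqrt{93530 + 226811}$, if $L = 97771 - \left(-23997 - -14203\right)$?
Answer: $107565 - \sqrt{320341} \approx 1.07 \cdot 10^{5}$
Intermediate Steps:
$L = 107565$ ($L = 97771 - \left(-23997 + 14203\right) = 97771 - -9794 = 97771 + 9794 = 107565$)
$L - \sqrt{93530 + 226811} = 107565 - \sqrt{93530 + 226811} = 107565 - \sqrt{320341}$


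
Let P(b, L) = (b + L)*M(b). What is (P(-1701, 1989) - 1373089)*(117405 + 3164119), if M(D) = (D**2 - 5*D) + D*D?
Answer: 5472516609758348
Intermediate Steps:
M(D) = -5*D + 2*D**2 (M(D) = (D**2 - 5*D) + D**2 = -5*D + 2*D**2)
P(b, L) = b*(-5 + 2*b)*(L + b) (P(b, L) = (b + L)*(b*(-5 + 2*b)) = (L + b)*(b*(-5 + 2*b)) = b*(-5 + 2*b)*(L + b))
(P(-1701, 1989) - 1373089)*(117405 + 3164119) = (-1701*(-5 + 2*(-1701))*(1989 - 1701) - 1373089)*(117405 + 3164119) = (-1701*(-5 - 3402)*288 - 1373089)*3281524 = (-1701*(-3407)*288 - 1373089)*3281524 = (1669048416 - 1373089)*3281524 = 1667675327*3281524 = 5472516609758348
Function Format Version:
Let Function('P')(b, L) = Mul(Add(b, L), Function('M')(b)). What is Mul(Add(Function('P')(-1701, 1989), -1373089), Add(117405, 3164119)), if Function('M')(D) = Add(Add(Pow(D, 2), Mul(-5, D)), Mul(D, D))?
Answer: 5472516609758348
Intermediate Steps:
Function('M')(D) = Add(Mul(-5, D), Mul(2, Pow(D, 2))) (Function('M')(D) = Add(Add(Pow(D, 2), Mul(-5, D)), Pow(D, 2)) = Add(Mul(-5, D), Mul(2, Pow(D, 2))))
Function('P')(b, L) = Mul(b, Add(-5, Mul(2, b)), Add(L, b)) (Function('P')(b, L) = Mul(Add(b, L), Mul(b, Add(-5, Mul(2, b)))) = Mul(Add(L, b), Mul(b, Add(-5, Mul(2, b)))) = Mul(b, Add(-5, Mul(2, b)), Add(L, b)))
Mul(Add(Function('P')(-1701, 1989), -1373089), Add(117405, 3164119)) = Mul(Add(Mul(-1701, Add(-5, Mul(2, -1701)), Add(1989, -1701)), -1373089), Add(117405, 3164119)) = Mul(Add(Mul(-1701, Add(-5, -3402), 288), -1373089), 3281524) = Mul(Add(Mul(-1701, -3407, 288), -1373089), 3281524) = Mul(Add(1669048416, -1373089), 3281524) = Mul(1667675327, 3281524) = 5472516609758348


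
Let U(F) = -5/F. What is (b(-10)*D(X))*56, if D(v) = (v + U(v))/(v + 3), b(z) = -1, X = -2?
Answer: -28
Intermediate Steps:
D(v) = (v - 5/v)/(3 + v) (D(v) = (v - 5/v)/(v + 3) = (v - 5/v)/(3 + v))
(b(-10)*D(X))*56 = -(-5 + (-2)²)/((-2)*(3 - 2))*56 = -(-1)*(-5 + 4)/(2*1)*56 = -(-1)*(-1)/2*56 = -1*½*56 = -½*56 = -28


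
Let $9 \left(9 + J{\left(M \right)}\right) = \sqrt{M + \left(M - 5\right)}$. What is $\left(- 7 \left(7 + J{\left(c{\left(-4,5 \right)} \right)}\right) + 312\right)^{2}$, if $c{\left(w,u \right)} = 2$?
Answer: $\frac{8608307}{81} - \frac{4564 i}{9} \approx 1.0628 \cdot 10^{5} - 507.11 i$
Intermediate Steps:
$J{\left(M \right)} = -9 + \frac{\sqrt{-5 + 2 M}}{9}$ ($J{\left(M \right)} = -9 + \frac{\sqrt{M + \left(M - 5\right)}}{9} = -9 + \frac{\sqrt{M + \left(-5 + M\right)}}{9} = -9 + \frac{\sqrt{-5 + 2 M}}{9}$)
$\left(- 7 \left(7 + J{\left(c{\left(-4,5 \right)} \right)}\right) + 312\right)^{2} = \left(- 7 \left(7 - \left(9 - \frac{\sqrt{-5 + 2 \cdot 2}}{9}\right)\right) + 312\right)^{2} = \left(- 7 \left(7 - \left(9 - \frac{\sqrt{-5 + 4}}{9}\right)\right) + 312\right)^{2} = \left(- 7 \left(7 - \left(9 - \frac{\sqrt{-1}}{9}\right)\right) + 312\right)^{2} = \left(- 7 \left(7 - \left(9 - \frac{i}{9}\right)\right) + 312\right)^{2} = \left(- 7 \left(-2 + \frac{i}{9}\right) + 312\right)^{2} = \left(\left(14 - \frac{7 i}{9}\right) + 312\right)^{2} = \left(326 - \frac{7 i}{9}\right)^{2}$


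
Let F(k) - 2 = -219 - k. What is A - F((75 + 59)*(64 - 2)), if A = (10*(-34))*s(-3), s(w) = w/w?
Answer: 8185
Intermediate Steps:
s(w) = 1
A = -340 (A = (10*(-34))*1 = -340*1 = -340)
F(k) = -217 - k (F(k) = 2 + (-219 - k) = -217 - k)
A - F((75 + 59)*(64 - 2)) = -340 - (-217 - (75 + 59)*(64 - 2)) = -340 - (-217 - 134*62) = -340 - (-217 - 1*8308) = -340 - (-217 - 8308) = -340 - 1*(-8525) = -340 + 8525 = 8185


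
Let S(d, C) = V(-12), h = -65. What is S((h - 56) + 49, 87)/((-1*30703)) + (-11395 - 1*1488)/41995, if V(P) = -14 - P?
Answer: -395462759/1289372485 ≈ -0.30671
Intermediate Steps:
S(d, C) = -2 (S(d, C) = -14 - 1*(-12) = -14 + 12 = -2)
S((h - 56) + 49, 87)/((-1*30703)) + (-11395 - 1*1488)/41995 = -2/((-1*30703)) + (-11395 - 1*1488)/41995 = -2/(-30703) + (-11395 - 1488)*(1/41995) = -2*(-1/30703) - 12883*1/41995 = 2/30703 - 12883/41995 = -395462759/1289372485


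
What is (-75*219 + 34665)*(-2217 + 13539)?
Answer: 206513280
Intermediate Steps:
(-75*219 + 34665)*(-2217 + 13539) = (-16425 + 34665)*11322 = 18240*11322 = 206513280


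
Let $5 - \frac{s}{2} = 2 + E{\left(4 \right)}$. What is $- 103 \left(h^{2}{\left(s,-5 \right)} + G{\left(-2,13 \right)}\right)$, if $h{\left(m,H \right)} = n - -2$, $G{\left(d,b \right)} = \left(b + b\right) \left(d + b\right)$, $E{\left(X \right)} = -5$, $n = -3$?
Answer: $-29561$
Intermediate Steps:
$s = 16$ ($s = 10 - 2 \left(2 - 5\right) = 10 - -6 = 10 + 6 = 16$)
$G{\left(d,b \right)} = 2 b \left(b + d\right)$
$h{\left(m,H \right)} = -1$ ($h{\left(m,H \right)} = -3 - -2 = -3 + 2 = -1$)
$- 103 \left(h^{2}{\left(s,-5 \right)} + G{\left(-2,13 \right)}\right) = - 103 \left(\left(-1\right)^{2} + 2 \cdot 13 \left(13 - 2\right)\right) = - 103 \left(1 + 2 \cdot 13 \cdot 11\right) = - 103 \left(1 + 286\right) = \left(-103\right) 287 = -29561$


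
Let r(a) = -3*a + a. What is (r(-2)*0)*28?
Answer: 0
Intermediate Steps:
r(a) = -2*a
(r(-2)*0)*28 = (-2*(-2)*0)*28 = (4*0)*28 = 0*28 = 0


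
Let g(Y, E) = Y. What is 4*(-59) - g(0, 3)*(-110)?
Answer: -236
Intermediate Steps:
4*(-59) - g(0, 3)*(-110) = 4*(-59) - 0*(-110) = -236 - 1*0 = -236 + 0 = -236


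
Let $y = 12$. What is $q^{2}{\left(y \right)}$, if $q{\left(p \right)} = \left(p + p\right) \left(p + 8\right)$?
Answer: $230400$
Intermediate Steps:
$q{\left(p \right)} = 2 p \left(8 + p\right)$
$q^{2}{\left(y \right)} = \left(2 \cdot 12 \left(8 + 12\right)\right)^{2} = \left(2 \cdot 12 \cdot 20\right)^{2} = 480^{2} = 230400$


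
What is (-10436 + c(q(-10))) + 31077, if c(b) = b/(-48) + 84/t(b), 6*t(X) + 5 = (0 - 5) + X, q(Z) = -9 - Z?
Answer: 988079/48 ≈ 20585.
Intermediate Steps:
t(X) = -5/3 + X/6 (t(X) = -5/6 + ((0 - 5) + X)/6 = -5/6 + (-5 + X)/6 = -5/6 + (-5/6 + X/6) = -5/3 + X/6)
c(b) = 84/(-5/3 + b/6) - b/48 (c(b) = b/(-48) + 84/(-5/3 + b/6) = b*(-1/48) + 84/(-5/3 + b/6) = -b/48 + 84/(-5/3 + b/6) = 84/(-5/3 + b/6) - b/48)
(-10436 + c(q(-10))) + 31077 = (-10436 + (24192 - (-9 - 1*(-10))*(-10 + (-9 - 1*(-10))))/(48*(-10 + (-9 - 1*(-10))))) + 31077 = (-10436 + (24192 - (-9 + 10)*(-10 + (-9 + 10)))/(48*(-10 + (-9 + 10)))) + 31077 = (-10436 + (24192 - 1*1*(-10 + 1))/(48*(-10 + 1))) + 31077 = (-10436 + (1/48)*(24192 - 1*1*(-9))/(-9)) + 31077 = (-10436 + (1/48)*(-1/9)*(24192 + 9)) + 31077 = (-10436 + (1/48)*(-1/9)*24201) + 31077 = (-10436 - 2689/48) + 31077 = -503617/48 + 31077 = 988079/48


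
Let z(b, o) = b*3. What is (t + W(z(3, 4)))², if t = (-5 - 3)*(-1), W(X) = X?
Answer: 289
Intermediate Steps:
z(b, o) = 3*b
t = 8 (t = -8*(-1) = 8)
(t + W(z(3, 4)))² = (8 + 3*3)² = (8 + 9)² = 17² = 289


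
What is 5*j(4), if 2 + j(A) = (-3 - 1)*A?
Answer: -90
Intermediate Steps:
j(A) = -2 - 4*A (j(A) = -2 + (-3 - 1)*A = -2 - 4*A)
5*j(4) = 5*(-2 - 4*4) = 5*(-2 - 16) = 5*(-18) = -90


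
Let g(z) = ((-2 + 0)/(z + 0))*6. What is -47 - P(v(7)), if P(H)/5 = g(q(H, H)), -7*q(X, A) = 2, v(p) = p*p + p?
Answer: -257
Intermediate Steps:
v(p) = p + p**2 (v(p) = p**2 + p = p + p**2)
q(X, A) = -2/7 (q(X, A) = -1/7*2 = -2/7)
g(z) = -12/z (g(z) = -2/z*6 = -12/z)
P(H) = 210 (P(H) = 5*(-12/(-2/7)) = 5*(-12*(-7/2)) = 5*42 = 210)
-47 - P(v(7)) = -47 - 1*210 = -47 - 210 = -257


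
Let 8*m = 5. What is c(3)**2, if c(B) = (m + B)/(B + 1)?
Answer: 841/1024 ≈ 0.82129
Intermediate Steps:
m = 5/8 (m = (1/8)*5 = 5/8 ≈ 0.62500)
c(B) = (5/8 + B)/(1 + B) (c(B) = (5/8 + B)/(B + 1) = (5/8 + B)/(1 + B))
c(3)**2 = ((5/8 + 3)/(1 + 3))**2 = ((29/8)/4)**2 = ((1/4)*(29/8))**2 = (29/32)**2 = 841/1024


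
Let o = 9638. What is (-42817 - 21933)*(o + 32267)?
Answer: -2713348750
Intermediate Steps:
(-42817 - 21933)*(o + 32267) = (-42817 - 21933)*(9638 + 32267) = -64750*41905 = -2713348750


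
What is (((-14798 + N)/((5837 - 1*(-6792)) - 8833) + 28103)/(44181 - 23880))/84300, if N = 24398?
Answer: 26672147/1624094210700 ≈ 1.6423e-5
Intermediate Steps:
(((-14798 + N)/((5837 - 1*(-6792)) - 8833) + 28103)/(44181 - 23880))/84300 = (((-14798 + 24398)/((5837 - 1*(-6792)) - 8833) + 28103)/(44181 - 23880))/84300 = ((9600/((5837 + 6792) - 8833) + 28103)/20301)*(1/84300) = ((9600/(12629 - 8833) + 28103)*(1/20301))*(1/84300) = ((9600/3796 + 28103)*(1/20301))*(1/84300) = ((9600*(1/3796) + 28103)*(1/20301))*(1/84300) = ((2400/949 + 28103)*(1/20301))*(1/84300) = ((26672147/949)*(1/20301))*(1/84300) = (26672147/19265649)*(1/84300) = 26672147/1624094210700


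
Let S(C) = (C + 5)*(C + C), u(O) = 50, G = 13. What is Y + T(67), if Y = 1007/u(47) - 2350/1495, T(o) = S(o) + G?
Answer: 144709543/14950 ≈ 9679.6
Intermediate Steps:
S(C) = 2*C*(5 + C) (S(C) = (5 + C)*(2*C) = 2*C*(5 + C))
T(o) = 13 + 2*o*(5 + o) (T(o) = 2*o*(5 + o) + 13 = 13 + 2*o*(5 + o))
Y = 277593/14950 (Y = 1007/50 - 2350/1495 = 1007*(1/50) - 2350*1/1495 = 1007/50 - 470/299 = 277593/14950 ≈ 18.568)
Y + T(67) = 277593/14950 + (13 + 2*67*(5 + 67)) = 277593/14950 + (13 + 2*67*72) = 277593/14950 + (13 + 9648) = 277593/14950 + 9661 = 144709543/14950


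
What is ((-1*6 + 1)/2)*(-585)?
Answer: 2925/2 ≈ 1462.5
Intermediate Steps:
((-1*6 + 1)/2)*(-585) = ((-6 + 1)*(½))*(-585) = -5*½*(-585) = -5/2*(-585) = 2925/2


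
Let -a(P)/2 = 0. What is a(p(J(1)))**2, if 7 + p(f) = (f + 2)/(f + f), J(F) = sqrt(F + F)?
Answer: 0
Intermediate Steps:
J(F) = sqrt(2)*sqrt(F) (J(F) = sqrt(2*F) = sqrt(2)*sqrt(F))
p(f) = -7 + (2 + f)/(2*f) (p(f) = -7 + (f + 2)/(f + f) = -7 + (2 + f)/((2*f)) = -7 + (2 + f)*(1/(2*f)) = -7 + (2 + f)/(2*f))
a(P) = 0 (a(P) = -2*0 = 0)
a(p(J(1)))**2 = 0**2 = 0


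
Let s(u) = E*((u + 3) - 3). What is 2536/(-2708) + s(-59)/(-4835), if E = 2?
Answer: -2985504/3273295 ≈ -0.91208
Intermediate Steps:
s(u) = 2*u (s(u) = 2*((u + 3) - 3) = 2*((3 + u) - 3) = 2*u)
2536/(-2708) + s(-59)/(-4835) = 2536/(-2708) + (2*(-59))/(-4835) = 2536*(-1/2708) - 118*(-1/4835) = -634/677 + 118/4835 = -2985504/3273295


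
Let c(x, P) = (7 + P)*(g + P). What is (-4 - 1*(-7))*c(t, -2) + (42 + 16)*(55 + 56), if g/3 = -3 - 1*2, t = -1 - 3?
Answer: 6183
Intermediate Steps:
t = -4
g = -15 (g = 3*(-3 - 1*2) = 3*(-3 - 2) = 3*(-5) = -15)
c(x, P) = (-15 + P)*(7 + P) (c(x, P) = (7 + P)*(-15 + P) = (-15 + P)*(7 + P))
(-4 - 1*(-7))*c(t, -2) + (42 + 16)*(55 + 56) = (-4 - 1*(-7))*(-105 + (-2)**2 - 8*(-2)) + (42 + 16)*(55 + 56) = (-4 + 7)*(-105 + 4 + 16) + 58*111 = 3*(-85) + 6438 = -255 + 6438 = 6183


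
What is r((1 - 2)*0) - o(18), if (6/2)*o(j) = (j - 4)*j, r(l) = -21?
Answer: -105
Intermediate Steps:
o(j) = j*(-4 + j)/3 (o(j) = ((j - 4)*j)/3 = ((-4 + j)*j)/3 = (j*(-4 + j))/3 = j*(-4 + j)/3)
r((1 - 2)*0) - o(18) = -21 - 18*(-4 + 18)/3 = -21 - 18*14/3 = -21 - 1*84 = -21 - 84 = -105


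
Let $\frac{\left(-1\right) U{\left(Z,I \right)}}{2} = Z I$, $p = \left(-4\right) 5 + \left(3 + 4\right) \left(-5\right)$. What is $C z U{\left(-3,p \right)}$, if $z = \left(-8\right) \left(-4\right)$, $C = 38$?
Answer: $-401280$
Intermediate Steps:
$z = 32$
$p = -55$ ($p = -20 + 7 \left(-5\right) = -20 - 35 = -55$)
$U{\left(Z,I \right)} = - 2 I Z$ ($U{\left(Z,I \right)} = - 2 Z I = - 2 I Z$)
$C z U{\left(-3,p \right)} = 38 \cdot 32 \left(\left(-2\right) \left(-55\right) \left(-3\right)\right) = 1216 \left(-330\right) = -401280$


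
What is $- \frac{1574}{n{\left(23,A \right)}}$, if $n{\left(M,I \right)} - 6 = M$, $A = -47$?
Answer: $- \frac{1574}{29} \approx -54.276$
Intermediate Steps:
$n{\left(M,I \right)} = 6 + M$
$- \frac{1574}{n{\left(23,A \right)}} = - \frac{1574}{6 + 23} = - \frac{1574}{29}$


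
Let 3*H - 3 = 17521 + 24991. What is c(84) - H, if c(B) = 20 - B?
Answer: -42707/3 ≈ -14236.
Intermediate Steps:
H = 42515/3 (H = 1 + (17521 + 24991)/3 = 1 + (⅓)*42512 = 1 + 42512/3 = 42515/3 ≈ 14172.)
c(84) - H = (20 - 1*84) - 1*42515/3 = (20 - 84) - 42515/3 = -64 - 42515/3 = -42707/3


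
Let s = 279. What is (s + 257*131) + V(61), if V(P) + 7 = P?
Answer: 34000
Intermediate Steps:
V(P) = -7 + P
(s + 257*131) + V(61) = (279 + 257*131) + (-7 + 61) = (279 + 33667) + 54 = 33946 + 54 = 34000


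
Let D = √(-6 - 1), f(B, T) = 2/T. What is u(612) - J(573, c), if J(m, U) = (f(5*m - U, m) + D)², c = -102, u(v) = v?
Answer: 203235647/328329 - 4*I*√7/573 ≈ 619.0 - 0.018469*I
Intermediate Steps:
D = I*√7 (D = √(-7) = I*√7 ≈ 2.6458*I)
J(m, U) = (2/m + I*√7)²
u(612) - J(573, c) = 612 - (2 + I*573*√7)²/573² = 612 - (2 + 573*I*√7)²/328329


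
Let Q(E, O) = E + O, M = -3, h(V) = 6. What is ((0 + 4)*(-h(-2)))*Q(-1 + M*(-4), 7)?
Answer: -432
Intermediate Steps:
((0 + 4)*(-h(-2)))*Q(-1 + M*(-4), 7) = ((0 + 4)*(-1*6))*((-1 - 3*(-4)) + 7) = (4*(-6))*((-1 + 12) + 7) = -24*(11 + 7) = -24*18 = -432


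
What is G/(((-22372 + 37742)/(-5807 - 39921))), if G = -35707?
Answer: 816404848/7685 ≈ 1.0623e+5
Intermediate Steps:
G/(((-22372 + 37742)/(-5807 - 39921))) = -35707*(-5807 - 39921)/(-22372 + 37742) = -35707/(15370/(-45728)) = -35707/(15370*(-1/45728)) = -35707/(-7685/22864) = -35707*(-22864/7685) = 816404848/7685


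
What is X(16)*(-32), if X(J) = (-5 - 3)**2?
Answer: -2048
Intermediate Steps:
X(J) = 64 (X(J) = (-8)**2 = 64)
X(16)*(-32) = 64*(-32) = -2048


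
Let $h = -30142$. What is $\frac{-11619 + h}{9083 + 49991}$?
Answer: $- \frac{41761}{59074} \approx -0.70693$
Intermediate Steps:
$\frac{-11619 + h}{9083 + 49991} = \frac{-11619 - 30142}{9083 + 49991} = - \frac{41761}{59074}$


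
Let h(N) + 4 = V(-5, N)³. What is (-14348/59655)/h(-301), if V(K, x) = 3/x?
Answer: 391282887548/6507384007305 ≈ 0.060129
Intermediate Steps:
h(N) = -4 + 27/N³ (h(N) = -4 + (3/N)³ = -4 + 27/N³)
(-14348/59655)/h(-301) = (-14348/59655)/(-4 + 27/(-301)³) = (-14348*1/59655)/(-4 + 27*(-1/27270901)) = -14348/(59655*(-4 - 27/27270901)) = -14348/(59655*(-109083631/27270901)) = -14348/59655*(-27270901/109083631) = 391282887548/6507384007305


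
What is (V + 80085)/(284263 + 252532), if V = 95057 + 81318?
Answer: 51292/107359 ≈ 0.47776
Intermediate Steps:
V = 176375
(V + 80085)/(284263 + 252532) = (176375 + 80085)/(284263 + 252532) = 256460/536795 = 256460*(1/536795) = 51292/107359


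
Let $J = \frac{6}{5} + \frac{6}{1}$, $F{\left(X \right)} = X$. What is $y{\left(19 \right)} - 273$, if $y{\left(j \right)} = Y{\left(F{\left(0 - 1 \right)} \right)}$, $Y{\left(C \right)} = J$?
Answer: $- \frac{1329}{5} \approx -265.8$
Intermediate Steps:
$J = \frac{36}{5}$ ($J = 6 \cdot \frac{1}{5} + 6 \cdot 1 = \frac{6}{5} + 6 = \frac{36}{5} \approx 7.2$)
$Y{\left(C \right)} = \frac{36}{5}$
$y{\left(j \right)} = \frac{36}{5}$
$y{\left(19 \right)} - 273 = \frac{36}{5} - 273 = - \frac{1329}{5}$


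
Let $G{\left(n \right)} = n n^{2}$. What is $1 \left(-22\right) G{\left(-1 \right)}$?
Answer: $22$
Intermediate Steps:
$G{\left(n \right)} = n^{3}$
$1 \left(-22\right) G{\left(-1 \right)} = 1 \left(-22\right) \left(-1\right)^{3} = \left(-22\right) \left(-1\right) = 22$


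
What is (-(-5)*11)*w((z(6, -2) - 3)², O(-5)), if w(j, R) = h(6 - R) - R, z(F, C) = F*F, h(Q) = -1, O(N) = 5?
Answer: -330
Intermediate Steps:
z(F, C) = F²
w(j, R) = -1 - R
(-(-5)*11)*w((z(6, -2) - 3)², O(-5)) = (-(-5)*11)*(-1 - 1*5) = (-5*(-11))*(-1 - 5) = 55*(-6) = -330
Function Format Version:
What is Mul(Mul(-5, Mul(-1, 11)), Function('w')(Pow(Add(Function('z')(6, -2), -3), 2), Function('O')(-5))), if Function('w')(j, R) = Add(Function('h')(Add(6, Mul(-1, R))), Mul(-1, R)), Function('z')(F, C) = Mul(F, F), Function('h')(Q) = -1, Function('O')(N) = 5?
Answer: -330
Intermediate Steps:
Function('z')(F, C) = Pow(F, 2)
Function('w')(j, R) = Add(-1, Mul(-1, R))
Mul(Mul(-5, Mul(-1, 11)), Function('w')(Pow(Add(Function('z')(6, -2), -3), 2), Function('O')(-5))) = Mul(Mul(-5, Mul(-1, 11)), Add(-1, Mul(-1, 5))) = Mul(Mul(-5, -11), Add(-1, -5)) = Mul(55, -6) = -330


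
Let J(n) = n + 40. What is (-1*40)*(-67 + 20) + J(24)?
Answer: 1944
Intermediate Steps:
J(n) = 40 + n
(-1*40)*(-67 + 20) + J(24) = (-1*40)*(-67 + 20) + (40 + 24) = -40*(-47) + 64 = 1880 + 64 = 1944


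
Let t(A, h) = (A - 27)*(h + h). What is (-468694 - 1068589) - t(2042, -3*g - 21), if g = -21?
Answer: -1706543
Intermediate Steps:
t(A, h) = 2*h*(-27 + A) (t(A, h) = (-27 + A)*(2*h) = 2*h*(-27 + A))
(-468694 - 1068589) - t(2042, -3*g - 21) = (-468694 - 1068589) - 2*(-3*(-21) - 21)*(-27 + 2042) = -1537283 - 2*(63 - 21)*2015 = -1537283 - 2*42*2015 = -1537283 - 1*169260 = -1537283 - 169260 = -1706543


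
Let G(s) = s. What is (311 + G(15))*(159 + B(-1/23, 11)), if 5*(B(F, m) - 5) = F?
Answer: 6148034/115 ≈ 53461.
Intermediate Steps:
B(F, m) = 5 + F/5
(311 + G(15))*(159 + B(-1/23, 11)) = (311 + 15)*(159 + (5 + (-1/23)/5)) = 326*(159 + (5 + (-1*1/23)/5)) = 326*(159 + (5 + (1/5)*(-1/23))) = 326*(159 + (5 - 1/115)) = 326*(159 + 574/115) = 326*(18859/115) = 6148034/115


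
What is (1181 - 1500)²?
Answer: 101761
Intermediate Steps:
(1181 - 1500)² = (-319)² = 101761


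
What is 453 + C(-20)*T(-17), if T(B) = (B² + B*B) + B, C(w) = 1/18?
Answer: 2905/6 ≈ 484.17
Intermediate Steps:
C(w) = 1/18
T(B) = B + 2*B² (T(B) = (B² + B²) + B = 2*B² + B = B + 2*B²)
453 + C(-20)*T(-17) = 453 + (-17*(1 + 2*(-17)))/18 = 453 + (-17*(1 - 34))/18 = 453 + (-17*(-33))/18 = 453 + (1/18)*561 = 453 + 187/6 = 2905/6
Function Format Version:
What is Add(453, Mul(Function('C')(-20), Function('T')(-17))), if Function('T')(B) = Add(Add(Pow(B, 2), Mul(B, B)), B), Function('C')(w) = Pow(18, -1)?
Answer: Rational(2905, 6) ≈ 484.17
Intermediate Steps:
Function('C')(w) = Rational(1, 18)
Function('T')(B) = Add(B, Mul(2, Pow(B, 2))) (Function('T')(B) = Add(Add(Pow(B, 2), Pow(B, 2)), B) = Add(Mul(2, Pow(B, 2)), B) = Add(B, Mul(2, Pow(B, 2))))
Add(453, Mul(Function('C')(-20), Function('T')(-17))) = Add(453, Mul(Rational(1, 18), Mul(-17, Add(1, Mul(2, -17))))) = Add(453, Mul(Rational(1, 18), Mul(-17, Add(1, -34)))) = Add(453, Mul(Rational(1, 18), Mul(-17, -33))) = Add(453, Mul(Rational(1, 18), 561)) = Add(453, Rational(187, 6)) = Rational(2905, 6)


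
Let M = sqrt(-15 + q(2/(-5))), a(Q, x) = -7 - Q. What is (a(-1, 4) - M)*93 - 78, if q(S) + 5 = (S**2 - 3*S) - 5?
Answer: -636 - 93*I*sqrt(591)/5 ≈ -636.0 - 452.18*I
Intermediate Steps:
q(S) = -10 + S**2 - 3*S (q(S) = -5 + ((S**2 - 3*S) - 5) = -5 + (-5 + S**2 - 3*S) = -10 + S**2 - 3*S)
M = I*sqrt(591)/5 (M = sqrt(-15 + (-10 + (2/(-5))**2 - 6/(-5))) = sqrt(-15 + (-10 + (2*(-1/5))**2 - 6*(-1)/5)) = sqrt(-15 + (-10 + (-2/5)**2 - 3*(-2/5))) = sqrt(-15 + (-10 + 4/25 + 6/5)) = sqrt(-15 - 216/25) = sqrt(-591/25) = I*sqrt(591)/5 ≈ 4.8621*I)
(a(-1, 4) - M)*93 - 78 = ((-7 - 1*(-1)) - I*sqrt(591)/5)*93 - 78 = ((-7 + 1) - I*sqrt(591)/5)*93 - 78 = (-6 - I*sqrt(591)/5)*93 - 78 = (-558 - 93*I*sqrt(591)/5) - 78 = -636 - 93*I*sqrt(591)/5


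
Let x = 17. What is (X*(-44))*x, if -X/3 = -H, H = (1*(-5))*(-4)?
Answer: -44880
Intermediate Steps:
H = 20 (H = -5*(-4) = 20)
X = 60 (X = -(-3)*20 = -3*(-20) = 60)
(X*(-44))*x = (60*(-44))*17 = -2640*17 = -44880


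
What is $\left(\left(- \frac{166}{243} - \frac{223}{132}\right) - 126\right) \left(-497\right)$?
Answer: $\frac{682161823}{10692} \approx 63801.0$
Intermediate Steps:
$\left(\left(- \frac{166}{243} - \frac{223}{132}\right) - 126\right) \left(-497\right) = \left(- \frac{25367}{10692} - 126\right) \left(-497\right) = \left(- \frac{1372559}{10692}\right) \left(-497\right) = \frac{682161823}{10692}$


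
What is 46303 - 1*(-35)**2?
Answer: 45078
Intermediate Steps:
46303 - 1*(-35)**2 = 46303 - 1*1225 = 46303 - 1225 = 45078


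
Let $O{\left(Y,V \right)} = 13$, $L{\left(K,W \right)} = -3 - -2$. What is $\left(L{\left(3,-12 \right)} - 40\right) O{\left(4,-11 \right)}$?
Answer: $-533$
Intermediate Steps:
$L{\left(K,W \right)} = -1$ ($L{\left(K,W \right)} = -3 + 2 = -1$)
$\left(L{\left(3,-12 \right)} - 40\right) O{\left(4,-11 \right)} = \left(-1 - 40\right) 13 = \left(-41\right) 13 = -533$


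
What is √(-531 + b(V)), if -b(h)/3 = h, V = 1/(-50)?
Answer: I*√53094/10 ≈ 23.042*I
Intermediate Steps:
V = -1/50 ≈ -0.020000
b(h) = -3*h
√(-531 + b(V)) = √(-531 - 3*(-1/50)) = √(-531 + 3/50) = √(-26547/50) = I*√53094/10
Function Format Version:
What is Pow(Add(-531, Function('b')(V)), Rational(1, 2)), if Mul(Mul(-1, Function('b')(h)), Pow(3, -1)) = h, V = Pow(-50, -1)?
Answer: Mul(Rational(1, 10), I, Pow(53094, Rational(1, 2))) ≈ Mul(23.042, I)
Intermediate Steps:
V = Rational(-1, 50) ≈ -0.020000
Function('b')(h) = Mul(-3, h)
Pow(Add(-531, Function('b')(V)), Rational(1, 2)) = Pow(Add(-531, Mul(-3, Rational(-1, 50))), Rational(1, 2)) = Pow(Add(-531, Rational(3, 50)), Rational(1, 2)) = Pow(Rational(-26547, 50), Rational(1, 2)) = Mul(Rational(1, 10), I, Pow(53094, Rational(1, 2)))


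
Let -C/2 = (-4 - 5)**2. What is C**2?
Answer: 26244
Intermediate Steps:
C = -162 (C = -2*(-4 - 5)**2 = -2*(-9)**2 = -2*81 = -162)
C**2 = (-162)**2 = 26244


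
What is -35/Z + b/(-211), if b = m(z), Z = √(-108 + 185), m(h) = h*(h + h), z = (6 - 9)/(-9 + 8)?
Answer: -18/211 - 5*√77/11 ≈ -4.0739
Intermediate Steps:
z = 3 (z = -3/(-1) = -3*(-1) = 3)
m(h) = 2*h² (m(h) = h*(2*h) = 2*h²)
Z = √77 ≈ 8.7750
b = 18 (b = 2*3² = 2*9 = 18)
-35/Z + b/(-211) = -35*√77/77 + 18/(-211) = -5*√77/11 + 18*(-1/211) = -5*√77/11 - 18/211 = -18/211 - 5*√77/11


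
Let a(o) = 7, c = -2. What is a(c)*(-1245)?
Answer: -8715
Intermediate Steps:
a(c)*(-1245) = 7*(-1245) = -8715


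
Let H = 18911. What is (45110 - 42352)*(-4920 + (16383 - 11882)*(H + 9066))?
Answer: 347286138206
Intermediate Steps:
(45110 - 42352)*(-4920 + (16383 - 11882)*(H + 9066)) = (45110 - 42352)*(-4920 + (16383 - 11882)*(18911 + 9066)) = 2758*(-4920 + 4501*27977) = 2758*(-4920 + 125924477) = 2758*125919557 = 347286138206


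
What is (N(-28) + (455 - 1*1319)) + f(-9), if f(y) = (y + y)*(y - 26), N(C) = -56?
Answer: -290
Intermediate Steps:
f(y) = 2*y*(-26 + y) (f(y) = (2*y)*(-26 + y) = 2*y*(-26 + y))
(N(-28) + (455 - 1*1319)) + f(-9) = (-56 + (455 - 1*1319)) + 2*(-9)*(-26 - 9) = (-56 + (455 - 1319)) + 2*(-9)*(-35) = (-56 - 864) + 630 = -920 + 630 = -290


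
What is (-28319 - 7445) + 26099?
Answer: -9665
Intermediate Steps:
(-28319 - 7445) + 26099 = -35764 + 26099 = -9665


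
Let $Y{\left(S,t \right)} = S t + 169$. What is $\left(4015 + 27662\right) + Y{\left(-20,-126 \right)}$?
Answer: $34366$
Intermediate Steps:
$Y{\left(S,t \right)} = 169 + S t$
$\left(4015 + 27662\right) + Y{\left(-20,-126 \right)} = \left(4015 + 27662\right) + \left(169 - -2520\right) = 31677 + \left(169 + 2520\right) = 31677 + 2689 = 34366$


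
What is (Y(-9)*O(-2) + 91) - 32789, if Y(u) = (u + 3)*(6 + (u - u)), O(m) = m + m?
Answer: -32554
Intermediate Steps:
O(m) = 2*m
Y(u) = 18 + 6*u (Y(u) = (3 + u)*(6 + 0) = (3 + u)*6 = 18 + 6*u)
(Y(-9)*O(-2) + 91) - 32789 = ((18 + 6*(-9))*(2*(-2)) + 91) - 32789 = ((18 - 54)*(-4) + 91) - 32789 = (-36*(-4) + 91) - 32789 = (144 + 91) - 32789 = 235 - 32789 = -32554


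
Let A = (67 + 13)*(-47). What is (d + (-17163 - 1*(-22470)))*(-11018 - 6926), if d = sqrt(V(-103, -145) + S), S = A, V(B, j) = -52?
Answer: -95228808 - 35888*I*sqrt(953) ≈ -9.5229e+7 - 1.1079e+6*I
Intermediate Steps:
A = -3760 (A = 80*(-47) = -3760)
S = -3760
d = 2*I*sqrt(953) (d = sqrt(-52 - 3760) = sqrt(-3812) = 2*I*sqrt(953) ≈ 61.741*I)
(d + (-17163 - 1*(-22470)))*(-11018 - 6926) = (2*I*sqrt(953) + (-17163 - 1*(-22470)))*(-11018 - 6926) = (2*I*sqrt(953) + (-17163 + 22470))*(-17944) = (2*I*sqrt(953) + 5307)*(-17944) = (5307 + 2*I*sqrt(953))*(-17944) = -95228808 - 35888*I*sqrt(953)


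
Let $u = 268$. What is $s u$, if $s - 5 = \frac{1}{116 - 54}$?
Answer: $\frac{41674}{31} \approx 1344.3$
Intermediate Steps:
$s = \frac{311}{62}$ ($s = 5 + \frac{1}{116 - 54} = 5 + \frac{1}{62} = \frac{311}{62} \approx 5.0161$)
$s u = \frac{311}{62} \cdot 268 = \frac{41674}{31}$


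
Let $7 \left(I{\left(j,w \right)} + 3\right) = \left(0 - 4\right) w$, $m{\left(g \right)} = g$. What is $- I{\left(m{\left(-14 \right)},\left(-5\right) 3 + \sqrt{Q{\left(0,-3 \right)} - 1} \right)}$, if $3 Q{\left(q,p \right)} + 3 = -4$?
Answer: $- \frac{39}{7} + \frac{4 i \sqrt{30}}{21} \approx -5.5714 + 1.0433 i$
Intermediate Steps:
$Q{\left(q,p \right)} = - \frac{7}{3}$ ($Q{\left(q,p \right)} = -1 + \frac{1}{3} \left(-4\right) = -1 - \frac{4}{3} = - \frac{7}{3}$)
$I{\left(j,w \right)} = -3 - \frac{4 w}{7}$ ($I{\left(j,w \right)} = -3 + \frac{\left(0 - 4\right) w}{7} = -3 + \frac{\left(-4\right) w}{7} = -3 - \frac{4 w}{7}$)
$- I{\left(m{\left(-14 \right)},\left(-5\right) 3 + \sqrt{Q{\left(0,-3 \right)} - 1} \right)} = - (-3 - \frac{4 \left(\left(-5\right) 3 + \sqrt{- \frac{7}{3} - 1}\right)}{7}) = - (-3 - \frac{4 \left(-15 + \sqrt{- \frac{10}{3}}\right)}{7}) = - (-3 - \frac{4 \left(-15 + \frac{i \sqrt{30}}{3}\right)}{7}) = - (-3 + \left(\frac{60}{7} - \frac{4 i \sqrt{30}}{21}\right)) = - (\frac{39}{7} - \frac{4 i \sqrt{30}}{21}) = - \frac{39}{7} + \frac{4 i \sqrt{30}}{21}$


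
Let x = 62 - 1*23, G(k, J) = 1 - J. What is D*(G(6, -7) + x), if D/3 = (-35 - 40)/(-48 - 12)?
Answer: 705/4 ≈ 176.25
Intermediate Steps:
D = 15/4 (D = 3*((-35 - 40)/(-48 - 12)) = 3*(-75/(-60)) = 3*(-75*(-1/60)) = 3*(5/4) = 15/4 ≈ 3.7500)
x = 39 (x = 62 - 23 = 39)
D*(G(6, -7) + x) = 15*((1 - 1*(-7)) + 39)/4 = 15*((1 + 7) + 39)/4 = 15*(8 + 39)/4 = (15/4)*47 = 705/4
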